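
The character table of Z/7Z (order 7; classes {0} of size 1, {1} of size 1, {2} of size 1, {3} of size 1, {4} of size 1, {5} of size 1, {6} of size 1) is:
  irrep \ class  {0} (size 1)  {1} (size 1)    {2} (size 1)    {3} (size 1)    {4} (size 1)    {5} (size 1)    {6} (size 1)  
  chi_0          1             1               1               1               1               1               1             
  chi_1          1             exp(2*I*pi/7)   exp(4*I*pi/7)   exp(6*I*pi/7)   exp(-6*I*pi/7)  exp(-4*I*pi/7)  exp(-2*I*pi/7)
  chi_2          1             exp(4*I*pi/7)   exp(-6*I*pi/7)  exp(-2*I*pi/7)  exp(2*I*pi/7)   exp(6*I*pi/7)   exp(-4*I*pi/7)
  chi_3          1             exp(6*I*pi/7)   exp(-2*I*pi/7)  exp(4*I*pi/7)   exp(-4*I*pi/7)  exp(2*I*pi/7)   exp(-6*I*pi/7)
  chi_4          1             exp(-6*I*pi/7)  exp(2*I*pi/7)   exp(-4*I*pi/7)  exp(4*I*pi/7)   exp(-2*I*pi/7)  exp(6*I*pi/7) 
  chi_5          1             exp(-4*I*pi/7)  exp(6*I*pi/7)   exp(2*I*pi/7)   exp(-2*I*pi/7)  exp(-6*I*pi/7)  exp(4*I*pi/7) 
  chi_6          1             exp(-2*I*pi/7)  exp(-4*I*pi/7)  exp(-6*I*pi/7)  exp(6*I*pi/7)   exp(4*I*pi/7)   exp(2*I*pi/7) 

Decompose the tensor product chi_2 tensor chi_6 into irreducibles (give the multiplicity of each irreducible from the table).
chi_2 tensor chi_6 = chi_1 (all other irreducibles have multiplicity 0).

Solution. The character of a tensor product is the pointwise product (chi_2 * chi_6)(C) = chi_2(C) * chi_6(C):
  {0}: (1)*(1), {1}: (exp(4*I*pi/7))*(exp(-2*I*pi/7)), {2}: (exp(-6*I*pi/7))*(exp(-4*I*pi/7)), {3}: (exp(-2*I*pi/7))*(exp(-6*I*pi/7)), {4}: (exp(2*I*pi/7))*(exp(6*I*pi/7)), {5}: (exp(6*I*pi/7))*(exp(4*I*pi/7)), {6}: (exp(-4*I*pi/7))*(exp(2*I*pi/7))
so (chi_2 * chi_6) takes values
  {0} -> 1, {1} -> exp(2*I*pi/7), {2} -> exp(4*I*pi/7), {3} -> exp(6*I*pi/7), {4} -> exp(-6*I*pi/7), {5} -> exp(-4*I*pi/7), {6} -> exp(-2*I*pi/7).
Now take the inner product of this character with each irreducible chi from the table, <chi_2*chi_6, chi> = (1/7) sum_C |C| (chi_2*chi_6)(C) conj(chi(C)):
  <chi_2*chi_6, chi_0> = (1/7)[1*(1)*conj(1) + 1*(exp(2*I*pi/7))*conj(1) + 1*(exp(4*I*pi/7))*conj(1) + 1*(exp(6*I*pi/7))*conj(1) + 1*(exp(-6*I*pi/7))*conj(1) + 1*(exp(-4*I*pi/7))*conj(1) + 1*(exp(-2*I*pi/7))*conj(1)]
      = (1/7)[(1) + (exp(2*I*pi/7)) + (exp(4*I*pi/7)) + (exp(6*I*pi/7)) + (exp(-6*I*pi/7)) + (exp(-4*I*pi/7)) + (exp(-2*I*pi/7))] = 0/7 = 0
  <chi_2*chi_6, chi_1> = (1/7)[1*(1)*conj(1) + 1*(exp(2*I*pi/7))*conj(exp(2*I*pi/7)) + 1*(exp(4*I*pi/7))*conj(exp(4*I*pi/7)) + 1*(exp(6*I*pi/7))*conj(exp(6*I*pi/7)) + 1*(exp(-6*I*pi/7))*conj(exp(-6*I*pi/7)) + 1*(exp(-4*I*pi/7))*conj(exp(-4*I*pi/7)) + 1*(exp(-2*I*pi/7))*conj(exp(-2*I*pi/7))]
      = (1/7)[(1) + (1) + (1) + (1) + (1) + (1) + (1)] = 7/7 = 1
  <chi_2*chi_6, chi_2> = (1/7)[1*(1)*conj(1) + 1*(exp(2*I*pi/7))*conj(exp(4*I*pi/7)) + 1*(exp(4*I*pi/7))*conj(exp(-6*I*pi/7)) + 1*(exp(6*I*pi/7))*conj(exp(-2*I*pi/7)) + 1*(exp(-6*I*pi/7))*conj(exp(2*I*pi/7)) + 1*(exp(-4*I*pi/7))*conj(exp(6*I*pi/7)) + 1*(exp(-2*I*pi/7))*conj(exp(-4*I*pi/7))]
      = (1/7)[(1) + (exp(-2*I*pi/7)) + (exp(-4*I*pi/7)) + (exp(-6*I*pi/7)) + (exp(6*I*pi/7)) + (exp(4*I*pi/7)) + (exp(2*I*pi/7))] = 0/7 = 0
  <chi_2*chi_6, chi_3> = (1/7)[1*(1)*conj(1) + 1*(exp(2*I*pi/7))*conj(exp(6*I*pi/7)) + 1*(exp(4*I*pi/7))*conj(exp(-2*I*pi/7)) + 1*(exp(6*I*pi/7))*conj(exp(4*I*pi/7)) + 1*(exp(-6*I*pi/7))*conj(exp(-4*I*pi/7)) + 1*(exp(-4*I*pi/7))*conj(exp(2*I*pi/7)) + 1*(exp(-2*I*pi/7))*conj(exp(-6*I*pi/7))]
      = (1/7)[(1) + (exp(-4*I*pi/7)) + (exp(6*I*pi/7)) + (exp(2*I*pi/7)) + (exp(-2*I*pi/7)) + (exp(-6*I*pi/7)) + (exp(4*I*pi/7))] = 0/7 = 0
  <chi_2*chi_6, chi_4> = (1/7)[1*(1)*conj(1) + 1*(exp(2*I*pi/7))*conj(exp(-6*I*pi/7)) + 1*(exp(4*I*pi/7))*conj(exp(2*I*pi/7)) + 1*(exp(6*I*pi/7))*conj(exp(-4*I*pi/7)) + 1*(exp(-6*I*pi/7))*conj(exp(4*I*pi/7)) + 1*(exp(-4*I*pi/7))*conj(exp(-2*I*pi/7)) + 1*(exp(-2*I*pi/7))*conj(exp(6*I*pi/7))]
      = (1/7)[(1) + (exp(-6*I*pi/7)) + (exp(2*I*pi/7)) + (exp(-4*I*pi/7)) + (exp(4*I*pi/7)) + (exp(-2*I*pi/7)) + (exp(6*I*pi/7))] = 0/7 = 0
  <chi_2*chi_6, chi_5> = (1/7)[1*(1)*conj(1) + 1*(exp(2*I*pi/7))*conj(exp(-4*I*pi/7)) + 1*(exp(4*I*pi/7))*conj(exp(6*I*pi/7)) + 1*(exp(6*I*pi/7))*conj(exp(2*I*pi/7)) + 1*(exp(-6*I*pi/7))*conj(exp(-2*I*pi/7)) + 1*(exp(-4*I*pi/7))*conj(exp(-6*I*pi/7)) + 1*(exp(-2*I*pi/7))*conj(exp(4*I*pi/7))]
      = (1/7)[(1) + (exp(6*I*pi/7)) + (exp(-2*I*pi/7)) + (exp(4*I*pi/7)) + (exp(-4*I*pi/7)) + (exp(2*I*pi/7)) + (exp(-6*I*pi/7))] = 0/7 = 0
  <chi_2*chi_6, chi_6> = (1/7)[1*(1)*conj(1) + 1*(exp(2*I*pi/7))*conj(exp(-2*I*pi/7)) + 1*(exp(4*I*pi/7))*conj(exp(-4*I*pi/7)) + 1*(exp(6*I*pi/7))*conj(exp(-6*I*pi/7)) + 1*(exp(-6*I*pi/7))*conj(exp(6*I*pi/7)) + 1*(exp(-4*I*pi/7))*conj(exp(4*I*pi/7)) + 1*(exp(-2*I*pi/7))*conj(exp(2*I*pi/7))]
      = (1/7)[(1) + (exp(4*I*pi/7)) + (exp(-6*I*pi/7)) + (exp(-2*I*pi/7)) + (exp(2*I*pi/7)) + (exp(6*I*pi/7)) + (exp(-4*I*pi/7))] = 0/7 = 0
(Exp terms are combined using exp(i*s)*conj(exp(i*t)) = exp(i*(s-t)), and sums of them are collapsed using the identity that for every m > 1 the m distinct m-th roots of unity sum to 0, e.g. 1 + exp(2*I*pi/3) + exp(-2*I*pi/3) = 0.)
Hence the multiplicities are chi_1: 1. Dimension check: dim(chi_2)*dim(chi_6) = 1*1 = 1 and sum (mult * dim) = 1*1 = 1.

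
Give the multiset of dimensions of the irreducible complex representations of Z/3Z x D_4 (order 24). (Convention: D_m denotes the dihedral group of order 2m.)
Dimensions: 1, 1, 1, 1, 1, 1, 1, 1, 1, 1, 1, 1, 2, 2, 2

Details: There are 15 irreducibles (= number of conjugacy classes). Their dimensions d_i satisfy sum d_i^2 = |G| = 24: 1 + 1 + 1 + 1 + 1 + 1 + 1 + 1 + 1 + 1 + 1 + 1 + 4 + 4 + 4 = 24. (For the product with Z/3Z: each of the 3 1-dim characters of Z/3Z tensors with each irrep of D_4, giving 3 copies of each D_4-dimension.)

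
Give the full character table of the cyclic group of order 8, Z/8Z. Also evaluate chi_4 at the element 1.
Character table of Z/8Z (irreps indexed chi_0,...,chi_7 with chi_k(m) = zeta_8^(k*m), zeta_8 = exp(2*pi*i/8)):
  irrep \ class  {0} (size 1)  {1} (size 1)    {2} (size 1)  {3} (size 1)    {4} (size 1)  {5} (size 1)    {6} (size 1)  {7} (size 1)  
  chi_0          1             1               1             1               1             1               1             1             
  chi_1          1             exp(I*pi/4)     I             exp(3*I*pi/4)   -1            exp(-3*I*pi/4)  -I            exp(-I*pi/4)  
  chi_2          1             I               -1            -I              1             I               -1            -I            
  chi_3          1             exp(3*I*pi/4)   -I            exp(I*pi/4)     -1            exp(-I*pi/4)    I             exp(-3*I*pi/4)
  chi_4          1             -1              1             -1              1             -1              1             -1            
  chi_5          1             exp(-3*I*pi/4)  I             exp(-I*pi/4)    -1            exp(I*pi/4)     -I            exp(3*I*pi/4) 
  chi_6          1             -I              -1            I               1             -I              -1            I             
  chi_7          1             exp(-I*pi/4)    -I            exp(-3*I*pi/4)  -1            exp(3*I*pi/4)   I             exp(I*pi/4)   

Spot check: chi_4(1) = zeta_8^(4*1) = zeta_8^4 = -1.

Why: Z/8Z is abelian, so all 8 irreducible complex representations are 1-dimensional. They are given by chi_k(m) = zeta_8^(k*m) for k = 0,...,7. Row orthogonality: sum_m chi_k(m) conj(chi_l(m)) = 8 * [k = l].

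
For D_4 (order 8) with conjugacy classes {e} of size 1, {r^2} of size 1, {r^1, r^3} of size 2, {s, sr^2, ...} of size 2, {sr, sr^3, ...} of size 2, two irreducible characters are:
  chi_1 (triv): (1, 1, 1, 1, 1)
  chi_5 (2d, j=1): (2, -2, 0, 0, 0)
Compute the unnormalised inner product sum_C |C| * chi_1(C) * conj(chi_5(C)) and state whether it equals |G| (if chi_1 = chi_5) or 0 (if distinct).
Sum = 0; so <chi_1, chi_5> = 0 (distinct irreducibles are orthogonal).

Working: Compute term by term over conjugacy classes (|C| * chi_1(C) * conj(chi_5(C))):
  1*(1)*conj(2) + 1*(1)*conj(-2) + 2*(1)*conj(0) + 2*(1)*conj(0) + 2*(1)*conj(0)
  = (2) + (-2) + (0) + (0) + (0)
  = 0.
Dividing by |G| = 8 gives 0/8 = 0, matching the row-orthogonality relation <chi_1, chi_5> = [chi_1 = chi_5].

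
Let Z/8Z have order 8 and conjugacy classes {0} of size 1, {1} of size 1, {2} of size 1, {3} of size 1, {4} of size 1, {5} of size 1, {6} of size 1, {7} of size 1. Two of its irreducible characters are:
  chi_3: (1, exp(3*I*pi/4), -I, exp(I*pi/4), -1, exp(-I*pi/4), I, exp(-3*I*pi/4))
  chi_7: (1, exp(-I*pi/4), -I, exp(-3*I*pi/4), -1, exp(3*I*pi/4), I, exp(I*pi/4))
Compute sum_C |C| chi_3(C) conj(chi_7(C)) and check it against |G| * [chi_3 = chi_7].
Sum = 0; so <chi_3, chi_7> = 0 (distinct irreducibles are orthogonal).

Derivation: Compute term by term over conjugacy classes (|C| * chi_3(C) * conj(chi_7(C))):
  1*(1)*conj(1) + 1*(exp(3*I*pi/4))*conj(exp(-I*pi/4)) + 1*(-I)*conj(-I) + 1*(exp(I*pi/4))*conj(exp(-3*I*pi/4)) + 1*(-1)*conj(-1) + 1*(exp(-I*pi/4))*conj(exp(3*I*pi/4)) + 1*(I)*conj(I) + 1*(exp(-3*I*pi/4))*conj(exp(I*pi/4))
  = (1) + (-1) + (1) + (-1) + (1) + (-1) + (1) + (-1)
  = 0.
(Exp terms are combined using exp(i*s)*conj(exp(i*t)) = exp(i*(s-t)), and sums of them are collapsed using the identity that for every m > 1 the m distinct m-th roots of unity sum to 0, e.g. 1 + exp(2*I*pi/3) + exp(-2*I*pi/3) = 0.)
Dividing by |G| = 8 gives 0/8 = 0, matching the row-orthogonality relation <chi_3, chi_7> = [chi_3 = chi_7].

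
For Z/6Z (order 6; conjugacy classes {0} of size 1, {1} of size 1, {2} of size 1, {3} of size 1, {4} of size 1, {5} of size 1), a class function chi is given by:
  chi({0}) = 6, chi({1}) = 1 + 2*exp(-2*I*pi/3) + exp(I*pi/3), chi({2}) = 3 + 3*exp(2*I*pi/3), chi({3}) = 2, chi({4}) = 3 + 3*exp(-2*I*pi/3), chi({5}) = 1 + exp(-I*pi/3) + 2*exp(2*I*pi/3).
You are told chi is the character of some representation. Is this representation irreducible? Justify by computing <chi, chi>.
Not irreducible (reducible): <chi, chi> = 10 > 1.

Why: <chi, chi> = (1/|G|) sum_C |C| * |chi(C)|^2 = (1/6)[1*|6|^2 + 1*|1 + 2*exp(-2*I*pi/3) + exp(I*pi/3)|^2 + 1*|3 + 3*exp(2*I*pi/3)|^2 + 1*|2|^2 + 1*|3 + 3*exp(-2*I*pi/3)|^2 + 1*|1 + exp(-I*pi/3) + 2*exp(2*I*pi/3)|^2]
  = (1/6)[(36) + (1) + (9) + (4) + (9) + (1)] = 60/6 = 10.
(Exp terms are combined using exp(i*s)*conj(exp(i*t)) = exp(i*(s-t)), and sums of them are collapsed using the identity that for every m > 1 the m distinct m-th roots of unity sum to 0, e.g. 1 + exp(2*I*pi/3) + exp(-2*I*pi/3) = 0.)
A character is irreducible iff <chi, chi> = 1, so this representation is reducible.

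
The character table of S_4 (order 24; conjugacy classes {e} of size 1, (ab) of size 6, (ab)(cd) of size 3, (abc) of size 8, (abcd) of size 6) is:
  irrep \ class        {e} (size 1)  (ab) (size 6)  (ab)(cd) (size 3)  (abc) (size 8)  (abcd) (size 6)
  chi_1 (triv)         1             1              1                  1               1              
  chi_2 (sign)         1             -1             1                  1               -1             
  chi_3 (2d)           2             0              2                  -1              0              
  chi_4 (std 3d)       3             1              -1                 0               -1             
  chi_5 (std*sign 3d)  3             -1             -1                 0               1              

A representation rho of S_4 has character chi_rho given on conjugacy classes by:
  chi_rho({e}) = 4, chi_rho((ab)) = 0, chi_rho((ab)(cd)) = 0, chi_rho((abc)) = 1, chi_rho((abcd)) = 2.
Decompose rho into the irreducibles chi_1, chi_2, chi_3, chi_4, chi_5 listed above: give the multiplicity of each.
Multiplicities: chi_1: 1, chi_2: 0, chi_3: 0, chi_4: 0, chi_5: 1.

Details: Use <chi_rho, chi> = (1/|G|) sum_C |C| * chi_rho(C) * conj(chi(C)) with |G| = 24 for each irreducible chi in the table:
  <chi_rho, chi_1> = (1/24)[1*(4)*conj(1) + 6*(0)*conj(1) + 3*(0)*conj(1) + 8*(1)*conj(1) + 6*(2)*conj(1)]
      = (1/24)[(4) + (0) + (0) + (8) + (12)] = 24/24 = 1
  <chi_rho, chi_2> = (1/24)[1*(4)*conj(1) + 6*(0)*conj(-1) + 3*(0)*conj(1) + 8*(1)*conj(1) + 6*(2)*conj(-1)]
      = (1/24)[(4) + (0) + (0) + (8) + (-12)] = 0/24 = 0
  <chi_rho, chi_3> = (1/24)[1*(4)*conj(2) + 6*(0)*conj(0) + 3*(0)*conj(2) + 8*(1)*conj(-1) + 6*(2)*conj(0)]
      = (1/24)[(8) + (0) + (0) + (-8) + (0)] = 0/24 = 0
  <chi_rho, chi_4> = (1/24)[1*(4)*conj(3) + 6*(0)*conj(1) + 3*(0)*conj(-1) + 8*(1)*conj(0) + 6*(2)*conj(-1)]
      = (1/24)[(12) + (0) + (0) + (0) + (-12)] = 0/24 = 0
  <chi_rho, chi_5> = (1/24)[1*(4)*conj(3) + 6*(0)*conj(-1) + 3*(0)*conj(-1) + 8*(1)*conj(0) + 6*(2)*conj(1)]
      = (1/24)[(12) + (0) + (0) + (0) + (12)] = 24/24 = 1
Dimension check: dim(rho) = sum (mult * dim) = 1*1 + 0*1 + 0*2 + 0*3 + 1*3 = 4 = chi_rho(e) = 4.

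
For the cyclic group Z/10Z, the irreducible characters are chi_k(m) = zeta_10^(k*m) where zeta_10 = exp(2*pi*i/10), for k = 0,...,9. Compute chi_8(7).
chi_8(7) = zeta_10^56 = exp(-4*I*pi/5)

Justification: chi_8(7) = zeta_10^(8*7) = zeta_10^56. Since zeta_10^10 = 1, this equals zeta_10^6 = exp(2*pi*i*6/10) = exp(-4*I*pi/5).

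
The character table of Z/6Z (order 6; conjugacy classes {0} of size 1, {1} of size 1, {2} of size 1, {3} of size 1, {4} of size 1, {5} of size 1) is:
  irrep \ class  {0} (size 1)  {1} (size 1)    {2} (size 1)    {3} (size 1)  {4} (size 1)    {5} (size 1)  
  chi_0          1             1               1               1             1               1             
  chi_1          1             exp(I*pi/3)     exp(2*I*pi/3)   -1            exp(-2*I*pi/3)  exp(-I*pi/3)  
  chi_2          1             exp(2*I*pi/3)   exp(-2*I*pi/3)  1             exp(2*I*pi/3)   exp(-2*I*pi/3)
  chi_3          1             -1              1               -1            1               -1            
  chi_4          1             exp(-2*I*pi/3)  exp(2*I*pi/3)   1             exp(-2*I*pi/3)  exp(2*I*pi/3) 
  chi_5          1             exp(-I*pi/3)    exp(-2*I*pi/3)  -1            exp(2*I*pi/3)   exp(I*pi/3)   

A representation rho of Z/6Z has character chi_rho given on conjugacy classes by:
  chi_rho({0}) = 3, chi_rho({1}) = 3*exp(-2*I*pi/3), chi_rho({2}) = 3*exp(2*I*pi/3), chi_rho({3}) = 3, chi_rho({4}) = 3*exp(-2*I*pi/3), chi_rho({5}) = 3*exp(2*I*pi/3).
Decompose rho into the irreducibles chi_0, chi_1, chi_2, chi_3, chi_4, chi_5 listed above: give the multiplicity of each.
Multiplicities: chi_0: 0, chi_1: 0, chi_2: 0, chi_3: 0, chi_4: 3, chi_5: 0.

Solution. Use <chi_rho, chi> = (1/|G|) sum_C |C| * chi_rho(C) * conj(chi(C)) with |G| = 6 for each irreducible chi in the table:
  <chi_rho, chi_0> = (1/6)[1*(3)*conj(1) + 1*(3*exp(-2*I*pi/3))*conj(1) + 1*(3*exp(2*I*pi/3))*conj(1) + 1*(3)*conj(1) + 1*(3*exp(-2*I*pi/3))*conj(1) + 1*(3*exp(2*I*pi/3))*conj(1)]
      = (1/6)[(3) + (3*exp(-2*I*pi/3)) + (3*exp(2*I*pi/3)) + (3) + (3*exp(-2*I*pi/3)) + (3*exp(2*I*pi/3))] = 0/6 = 0
  <chi_rho, chi_1> = (1/6)[1*(3)*conj(1) + 1*(3*exp(-2*I*pi/3))*conj(exp(I*pi/3)) + 1*(3*exp(2*I*pi/3))*conj(exp(2*I*pi/3)) + 1*(3)*conj(-1) + 1*(3*exp(-2*I*pi/3))*conj(exp(-2*I*pi/3)) + 1*(3*exp(2*I*pi/3))*conj(exp(-I*pi/3))]
      = (1/6)[(3) + (-3) + (3) + (-3) + (3) + (-3)] = 0/6 = 0
  <chi_rho, chi_2> = (1/6)[1*(3)*conj(1) + 1*(3*exp(-2*I*pi/3))*conj(exp(2*I*pi/3)) + 1*(3*exp(2*I*pi/3))*conj(exp(-2*I*pi/3)) + 1*(3)*conj(1) + 1*(3*exp(-2*I*pi/3))*conj(exp(2*I*pi/3)) + 1*(3*exp(2*I*pi/3))*conj(exp(-2*I*pi/3))]
      = (1/6)[(3) + (3*exp(2*I*pi/3)) + (3*exp(-2*I*pi/3)) + (3) + (3*exp(2*I*pi/3)) + (3*exp(-2*I*pi/3))] = 0/6 = 0
  <chi_rho, chi_3> = (1/6)[1*(3)*conj(1) + 1*(3*exp(-2*I*pi/3))*conj(-1) + 1*(3*exp(2*I*pi/3))*conj(1) + 1*(3)*conj(-1) + 1*(3*exp(-2*I*pi/3))*conj(1) + 1*(3*exp(2*I*pi/3))*conj(-1)]
      = (1/6)[(3) + (-3*exp(-2*I*pi/3)) + (3*exp(2*I*pi/3)) + (-3) + (3*exp(-2*I*pi/3)) + (-3*exp(2*I*pi/3))] = 0/6 = 0
  <chi_rho, chi_4> = (1/6)[1*(3)*conj(1) + 1*(3*exp(-2*I*pi/3))*conj(exp(-2*I*pi/3)) + 1*(3*exp(2*I*pi/3))*conj(exp(2*I*pi/3)) + 1*(3)*conj(1) + 1*(3*exp(-2*I*pi/3))*conj(exp(-2*I*pi/3)) + 1*(3*exp(2*I*pi/3))*conj(exp(2*I*pi/3))]
      = (1/6)[(3) + (3) + (3) + (3) + (3) + (3)] = 18/6 = 3
  <chi_rho, chi_5> = (1/6)[1*(3)*conj(1) + 1*(3*exp(-2*I*pi/3))*conj(exp(-I*pi/3)) + 1*(3*exp(2*I*pi/3))*conj(exp(-2*I*pi/3)) + 1*(3)*conj(-1) + 1*(3*exp(-2*I*pi/3))*conj(exp(2*I*pi/3)) + 1*(3*exp(2*I*pi/3))*conj(exp(I*pi/3))]
      = (1/6)[(3) + (3*exp(-I*pi/3)) + (3*exp(-2*I*pi/3)) + (-3) + (3*exp(2*I*pi/3)) + (3*exp(I*pi/3))] = 0/6 = 0
(Exp terms are combined using exp(i*s)*conj(exp(i*t)) = exp(i*(s-t)), and sums of them are collapsed using the identity that for every m > 1 the m distinct m-th roots of unity sum to 0, e.g. 1 + exp(2*I*pi/3) + exp(-2*I*pi/3) = 0.)
Dimension check: dim(rho) = sum (mult * dim) = 0*1 + 0*1 + 0*1 + 0*1 + 3*1 + 0*1 = 3 = chi_rho(e) = 3.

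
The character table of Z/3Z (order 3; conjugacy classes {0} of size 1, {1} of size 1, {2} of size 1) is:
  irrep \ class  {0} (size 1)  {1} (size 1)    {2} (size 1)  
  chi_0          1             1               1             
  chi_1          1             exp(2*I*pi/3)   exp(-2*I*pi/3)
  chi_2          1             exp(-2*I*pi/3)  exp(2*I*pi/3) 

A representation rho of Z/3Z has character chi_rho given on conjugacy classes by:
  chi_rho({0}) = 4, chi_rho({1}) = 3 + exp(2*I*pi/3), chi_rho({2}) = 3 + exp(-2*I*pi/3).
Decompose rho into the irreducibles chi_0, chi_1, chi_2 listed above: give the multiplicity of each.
Multiplicities: chi_0: 3, chi_1: 1, chi_2: 0.

Proof sketch: Use <chi_rho, chi> = (1/|G|) sum_C |C| * chi_rho(C) * conj(chi(C)) with |G| = 3 for each irreducible chi in the table:
  <chi_rho, chi_0> = (1/3)[1*(4)*conj(1) + 1*(3 + exp(2*I*pi/3))*conj(1) + 1*(3 + exp(-2*I*pi/3))*conj(1)]
      = (1/3)[(4) + (3 + exp(2*I*pi/3)) + (3 + exp(-2*I*pi/3))] = 9/3 = 3
  <chi_rho, chi_1> = (1/3)[1*(4)*conj(1) + 1*(3 + exp(2*I*pi/3))*conj(exp(2*I*pi/3)) + 1*(3 + exp(-2*I*pi/3))*conj(exp(-2*I*pi/3))]
      = (1/3)[(4) + (1 + 3*exp(-2*I*pi/3)) + (1 + 3*exp(2*I*pi/3))] = 3/3 = 1
  <chi_rho, chi_2> = (1/3)[1*(4)*conj(1) + 1*(3 + exp(2*I*pi/3))*conj(exp(-2*I*pi/3)) + 1*(3 + exp(-2*I*pi/3))*conj(exp(2*I*pi/3))]
      = (1/3)[(4) + (exp(-2*I*pi/3) + 3*exp(2*I*pi/3)) + (3*exp(-2*I*pi/3) + exp(2*I*pi/3))] = 0/3 = 0
(Exp terms are combined using exp(i*s)*conj(exp(i*t)) = exp(i*(s-t)), and sums of them are collapsed using the identity that for every m > 1 the m distinct m-th roots of unity sum to 0, e.g. 1 + exp(2*I*pi/3) + exp(-2*I*pi/3) = 0.)
Dimension check: dim(rho) = sum (mult * dim) = 3*1 + 1*1 + 0*1 = 4 = chi_rho(e) = 4.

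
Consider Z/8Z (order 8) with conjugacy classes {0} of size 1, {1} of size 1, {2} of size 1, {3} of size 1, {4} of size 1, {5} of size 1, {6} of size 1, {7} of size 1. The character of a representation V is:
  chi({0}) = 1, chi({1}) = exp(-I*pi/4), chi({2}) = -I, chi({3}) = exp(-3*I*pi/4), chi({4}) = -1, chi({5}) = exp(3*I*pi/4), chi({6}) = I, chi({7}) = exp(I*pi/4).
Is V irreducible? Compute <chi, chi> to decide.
Irreducible: <chi, chi> = 1.

<chi, chi> = (1/|G|) sum_C |C| * |chi(C)|^2 = (1/8)[1*|1|^2 + 1*|exp(-I*pi/4)|^2 + 1*|-I|^2 + 1*|exp(-3*I*pi/4)|^2 + 1*|-1|^2 + 1*|exp(3*I*pi/4)|^2 + 1*|I|^2 + 1*|exp(I*pi/4)|^2]
  = (1/8)[(1) + (1) + (1) + (1) + (1) + (1) + (1) + (1)] = 8/8 = 1.
(Exp terms are combined using exp(i*s)*conj(exp(i*t)) = exp(i*(s-t)), and sums of them are collapsed using the identity that for every m > 1 the m distinct m-th roots of unity sum to 0, e.g. 1 + exp(2*I*pi/3) + exp(-2*I*pi/3) = 0.)
A character is irreducible iff <chi, chi> = 1, so this representation is irreducible.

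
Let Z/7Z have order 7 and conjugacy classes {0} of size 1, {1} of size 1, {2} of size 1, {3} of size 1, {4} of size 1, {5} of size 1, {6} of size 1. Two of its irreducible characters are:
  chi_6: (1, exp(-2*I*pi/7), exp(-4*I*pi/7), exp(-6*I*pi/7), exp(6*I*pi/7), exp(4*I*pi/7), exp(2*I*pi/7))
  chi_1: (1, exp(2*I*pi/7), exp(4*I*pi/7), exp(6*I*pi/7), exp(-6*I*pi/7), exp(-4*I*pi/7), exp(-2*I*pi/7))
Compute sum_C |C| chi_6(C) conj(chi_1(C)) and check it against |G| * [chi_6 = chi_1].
Sum = 0; so <chi_6, chi_1> = 0 (distinct irreducibles are orthogonal).

Argument: Compute term by term over conjugacy classes (|C| * chi_6(C) * conj(chi_1(C))):
  1*(1)*conj(1) + 1*(exp(-2*I*pi/7))*conj(exp(2*I*pi/7)) + 1*(exp(-4*I*pi/7))*conj(exp(4*I*pi/7)) + 1*(exp(-6*I*pi/7))*conj(exp(6*I*pi/7)) + 1*(exp(6*I*pi/7))*conj(exp(-6*I*pi/7)) + 1*(exp(4*I*pi/7))*conj(exp(-4*I*pi/7)) + 1*(exp(2*I*pi/7))*conj(exp(-2*I*pi/7))
  = (1) + (exp(-4*I*pi/7)) + (exp(6*I*pi/7)) + (exp(2*I*pi/7)) + (exp(-2*I*pi/7)) + (exp(-6*I*pi/7)) + (exp(4*I*pi/7))
  = 0.
(Exp terms are combined using exp(i*s)*conj(exp(i*t)) = exp(i*(s-t)), and sums of them are collapsed using the identity that for every m > 1 the m distinct m-th roots of unity sum to 0, e.g. 1 + exp(2*I*pi/3) + exp(-2*I*pi/3) = 0.)
Dividing by |G| = 7 gives 0/7 = 0, matching the row-orthogonality relation <chi_6, chi_1> = [chi_6 = chi_1].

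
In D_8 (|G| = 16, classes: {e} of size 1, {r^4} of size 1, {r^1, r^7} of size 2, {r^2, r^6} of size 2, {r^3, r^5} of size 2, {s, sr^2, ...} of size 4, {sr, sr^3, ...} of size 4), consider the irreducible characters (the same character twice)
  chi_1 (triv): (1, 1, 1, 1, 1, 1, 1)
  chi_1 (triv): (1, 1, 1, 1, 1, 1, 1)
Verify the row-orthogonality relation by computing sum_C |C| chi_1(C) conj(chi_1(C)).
Sum = 16 = |G| = 16; so <chi_1, chi_1> = 1 (norm-1 confirms irreducibility).

Reasoning: Compute term by term over conjugacy classes (|C| * chi_1(C) * conj(chi_1(C))):
  1*(1)*conj(1) + 1*(1)*conj(1) + 2*(1)*conj(1) + 2*(1)*conj(1) + 2*(1)*conj(1) + 4*(1)*conj(1) + 4*(1)*conj(1)
  = (1) + (1) + (2) + (2) + (2) + (4) + (4)
  = 16.
Dividing by |G| = 16 gives 16/16 = 1, matching the row-orthogonality relation <chi_1, chi_1> = [chi_1 = chi_1].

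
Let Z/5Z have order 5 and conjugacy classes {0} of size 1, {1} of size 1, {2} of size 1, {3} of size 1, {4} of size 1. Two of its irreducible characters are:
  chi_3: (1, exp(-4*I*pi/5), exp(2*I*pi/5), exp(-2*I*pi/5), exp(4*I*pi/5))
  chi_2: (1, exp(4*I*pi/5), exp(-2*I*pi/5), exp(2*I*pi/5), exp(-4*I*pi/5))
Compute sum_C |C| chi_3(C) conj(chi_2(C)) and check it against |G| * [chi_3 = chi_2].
Sum = 0; so <chi_3, chi_2> = 0 (distinct irreducibles are orthogonal).

Solution. Compute term by term over conjugacy classes (|C| * chi_3(C) * conj(chi_2(C))):
  1*(1)*conj(1) + 1*(exp(-4*I*pi/5))*conj(exp(4*I*pi/5)) + 1*(exp(2*I*pi/5))*conj(exp(-2*I*pi/5)) + 1*(exp(-2*I*pi/5))*conj(exp(2*I*pi/5)) + 1*(exp(4*I*pi/5))*conj(exp(-4*I*pi/5))
  = (1) + (exp(2*I*pi/5)) + (exp(4*I*pi/5)) + (exp(-4*I*pi/5)) + (exp(-2*I*pi/5))
  = 0.
(Exp terms are combined using exp(i*s)*conj(exp(i*t)) = exp(i*(s-t)), and sums of them are collapsed using the identity that for every m > 1 the m distinct m-th roots of unity sum to 0, e.g. 1 + exp(2*I*pi/3) + exp(-2*I*pi/3) = 0.)
Dividing by |G| = 5 gives 0/5 = 0, matching the row-orthogonality relation <chi_3, chi_2> = [chi_3 = chi_2].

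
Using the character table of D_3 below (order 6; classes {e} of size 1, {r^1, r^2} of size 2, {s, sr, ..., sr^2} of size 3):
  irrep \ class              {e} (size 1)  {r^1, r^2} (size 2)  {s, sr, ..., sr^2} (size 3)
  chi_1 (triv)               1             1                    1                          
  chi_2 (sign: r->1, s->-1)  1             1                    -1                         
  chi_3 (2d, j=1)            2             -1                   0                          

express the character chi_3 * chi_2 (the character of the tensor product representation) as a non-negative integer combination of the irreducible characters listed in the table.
chi_3 tensor chi_2 = chi_3 (all other irreducibles have multiplicity 0).

Why: The character of a tensor product is the pointwise product (chi_3 * chi_2)(C) = chi_3(C) * chi_2(C):
  {e}: (2)*(1), {r^1, r^2}: (-1)*(1), {s, sr, ..., sr^2}: (0)*(-1)
so (chi_3 * chi_2) takes values
  {e} -> 2, {r^1, r^2} -> -1, {s, sr, ..., sr^2} -> 0.
Now take the inner product of this character with each irreducible chi from the table, <chi_3*chi_2, chi> = (1/6) sum_C |C| (chi_3*chi_2)(C) conj(chi(C)):
  <chi_3*chi_2, chi_1> = (1/6)[1*(2)*conj(1) + 2*(-1)*conj(1) + 3*(0)*conj(1)]
      = (1/6)[(2) + (-2) + (0)] = 0/6 = 0
  <chi_3*chi_2, chi_2> = (1/6)[1*(2)*conj(1) + 2*(-1)*conj(1) + 3*(0)*conj(-1)]
      = (1/6)[(2) + (-2) + (0)] = 0/6 = 0
  <chi_3*chi_2, chi_3> = (1/6)[1*(2)*conj(2) + 2*(-1)*conj(-1) + 3*(0)*conj(0)]
      = (1/6)[(4) + (2) + (0)] = 6/6 = 1
Hence the multiplicities are chi_3: 1. Dimension check: dim(chi_3)*dim(chi_2) = 2*1 = 2 and sum (mult * dim) = 1*2 = 2.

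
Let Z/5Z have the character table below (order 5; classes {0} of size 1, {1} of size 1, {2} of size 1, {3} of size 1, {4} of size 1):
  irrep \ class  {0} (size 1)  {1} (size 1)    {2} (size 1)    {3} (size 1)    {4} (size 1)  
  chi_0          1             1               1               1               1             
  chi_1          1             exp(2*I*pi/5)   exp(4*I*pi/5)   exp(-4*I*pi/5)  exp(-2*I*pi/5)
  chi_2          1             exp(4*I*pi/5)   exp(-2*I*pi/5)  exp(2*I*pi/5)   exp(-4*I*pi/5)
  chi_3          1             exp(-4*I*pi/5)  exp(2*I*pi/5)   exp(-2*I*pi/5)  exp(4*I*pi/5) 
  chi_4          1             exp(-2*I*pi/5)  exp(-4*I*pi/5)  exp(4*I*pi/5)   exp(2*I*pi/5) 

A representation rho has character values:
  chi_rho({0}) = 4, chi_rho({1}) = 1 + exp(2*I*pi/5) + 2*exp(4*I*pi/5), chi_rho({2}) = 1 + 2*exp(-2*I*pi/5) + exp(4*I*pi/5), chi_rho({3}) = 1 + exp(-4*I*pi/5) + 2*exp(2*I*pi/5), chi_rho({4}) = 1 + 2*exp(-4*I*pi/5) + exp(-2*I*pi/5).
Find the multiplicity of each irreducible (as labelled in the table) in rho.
Multiplicities: chi_0: 1, chi_1: 1, chi_2: 2, chi_3: 0, chi_4: 0.

Use <chi_rho, chi> = (1/|G|) sum_C |C| * chi_rho(C) * conj(chi(C)) with |G| = 5 for each irreducible chi in the table:
  <chi_rho, chi_0> = (1/5)[1*(4)*conj(1) + 1*(1 + exp(2*I*pi/5) + 2*exp(4*I*pi/5))*conj(1) + 1*(1 + 2*exp(-2*I*pi/5) + exp(4*I*pi/5))*conj(1) + 1*(1 + exp(-4*I*pi/5) + 2*exp(2*I*pi/5))*conj(1) + 1*(1 + 2*exp(-4*I*pi/5) + exp(-2*I*pi/5))*conj(1)]
      = (1/5)[(4) + (1 + exp(2*I*pi/5) + 2*exp(4*I*pi/5)) + (1 + 2*exp(-2*I*pi/5) + exp(4*I*pi/5)) + (1 + exp(-4*I*pi/5) + 2*exp(2*I*pi/5)) + (1 + 2*exp(-4*I*pi/5) + exp(-2*I*pi/5))] = 5/5 = 1
  <chi_rho, chi_1> = (1/5)[1*(4)*conj(1) + 1*(1 + exp(2*I*pi/5) + 2*exp(4*I*pi/5))*conj(exp(2*I*pi/5)) + 1*(1 + 2*exp(-2*I*pi/5) + exp(4*I*pi/5))*conj(exp(4*I*pi/5)) + 1*(1 + exp(-4*I*pi/5) + 2*exp(2*I*pi/5))*conj(exp(-4*I*pi/5)) + 1*(1 + 2*exp(-4*I*pi/5) + exp(-2*I*pi/5))*conj(exp(-2*I*pi/5))]
      = (1/5)[(4) + (1 + exp(-2*I*pi/5) + 2*exp(2*I*pi/5)) + (1 + exp(-4*I*pi/5) + 2*exp(4*I*pi/5)) + (1 + 2*exp(-4*I*pi/5) + exp(4*I*pi/5)) + (1 + 2*exp(-2*I*pi/5) + exp(2*I*pi/5))] = 5/5 = 1
  <chi_rho, chi_2> = (1/5)[1*(4)*conj(1) + 1*(1 + exp(2*I*pi/5) + 2*exp(4*I*pi/5))*conj(exp(4*I*pi/5)) + 1*(1 + 2*exp(-2*I*pi/5) + exp(4*I*pi/5))*conj(exp(-2*I*pi/5)) + 1*(1 + exp(-4*I*pi/5) + 2*exp(2*I*pi/5))*conj(exp(2*I*pi/5)) + 1*(1 + 2*exp(-4*I*pi/5) + exp(-2*I*pi/5))*conj(exp(-4*I*pi/5))]
      = (1/5)[(4) + (2 + exp(-2*I*pi/5) + exp(-4*I*pi/5)) + (2 + exp(-4*I*pi/5) + exp(2*I*pi/5)) + (2 + exp(-2*I*pi/5) + exp(4*I*pi/5)) + (2 + exp(4*I*pi/5) + exp(2*I*pi/5))] = 10/5 = 2
  <chi_rho, chi_3> = (1/5)[1*(4)*conj(1) + 1*(1 + exp(2*I*pi/5) + 2*exp(4*I*pi/5))*conj(exp(-4*I*pi/5)) + 1*(1 + 2*exp(-2*I*pi/5) + exp(4*I*pi/5))*conj(exp(2*I*pi/5)) + 1*(1 + exp(-4*I*pi/5) + 2*exp(2*I*pi/5))*conj(exp(-2*I*pi/5)) + 1*(1 + 2*exp(-4*I*pi/5) + exp(-2*I*pi/5))*conj(exp(4*I*pi/5))]
      = (1/5)[(4) + (2*exp(-2*I*pi/5) + exp(-4*I*pi/5) + exp(4*I*pi/5)) + (2*exp(-4*I*pi/5) + exp(-2*I*pi/5) + exp(2*I*pi/5)) + (exp(-2*I*pi/5) + exp(2*I*pi/5) + 2*exp(4*I*pi/5)) + (exp(-4*I*pi/5) + exp(4*I*pi/5) + 2*exp(2*I*pi/5))] = 0/5 = 0
  <chi_rho, chi_4> = (1/5)[1*(4)*conj(1) + 1*(1 + exp(2*I*pi/5) + 2*exp(4*I*pi/5))*conj(exp(-2*I*pi/5)) + 1*(1 + 2*exp(-2*I*pi/5) + exp(4*I*pi/5))*conj(exp(-4*I*pi/5)) + 1*(1 + exp(-4*I*pi/5) + 2*exp(2*I*pi/5))*conj(exp(4*I*pi/5)) + 1*(1 + 2*exp(-4*I*pi/5) + exp(-2*I*pi/5))*conj(exp(2*I*pi/5))]
      = (1/5)[(4) + (2*exp(-4*I*pi/5) + exp(4*I*pi/5) + exp(2*I*pi/5)) + (exp(-2*I*pi/5) + exp(4*I*pi/5) + 2*exp(2*I*pi/5)) + (2*exp(-2*I*pi/5) + exp(-4*I*pi/5) + exp(2*I*pi/5)) + (exp(-2*I*pi/5) + exp(-4*I*pi/5) + 2*exp(4*I*pi/5))] = 0/5 = 0
(Exp terms are combined using exp(i*s)*conj(exp(i*t)) = exp(i*(s-t)), and sums of them are collapsed using the identity that for every m > 1 the m distinct m-th roots of unity sum to 0, e.g. 1 + exp(2*I*pi/3) + exp(-2*I*pi/3) = 0.)
Dimension check: dim(rho) = sum (mult * dim) = 1*1 + 1*1 + 2*1 + 0*1 + 0*1 = 4 = chi_rho(e) = 4.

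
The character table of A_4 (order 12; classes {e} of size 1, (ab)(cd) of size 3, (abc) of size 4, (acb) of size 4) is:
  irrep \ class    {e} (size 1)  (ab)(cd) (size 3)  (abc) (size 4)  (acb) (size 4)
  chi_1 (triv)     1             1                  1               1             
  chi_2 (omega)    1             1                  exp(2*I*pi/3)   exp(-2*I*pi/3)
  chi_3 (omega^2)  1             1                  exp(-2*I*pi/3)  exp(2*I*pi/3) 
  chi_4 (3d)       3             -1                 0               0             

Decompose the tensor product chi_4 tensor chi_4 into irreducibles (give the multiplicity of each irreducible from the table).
chi_4 tensor chi_4 = chi_1 + chi_2 + chi_3 + 2*chi_4 (all other irreducibles have multiplicity 0).

Derivation: The character of a tensor product is the pointwise product (chi_4 * chi_4)(C) = chi_4(C) * chi_4(C):
  {e}: (3)*(3), (ab)(cd): (-1)*(-1), (abc): (0)*(0), (acb): (0)*(0)
so (chi_4 * chi_4) takes values
  {e} -> 9, (ab)(cd) -> 1, (abc) -> 0, (acb) -> 0.
Now take the inner product of this character with each irreducible chi from the table, <chi_4*chi_4, chi> = (1/12) sum_C |C| (chi_4*chi_4)(C) conj(chi(C)):
  <chi_4*chi_4, chi_1> = (1/12)[1*(9)*conj(1) + 3*(1)*conj(1) + 4*(0)*conj(1) + 4*(0)*conj(1)]
      = (1/12)[(9) + (3) + (0) + (0)] = 12/12 = 1
  <chi_4*chi_4, chi_2> = (1/12)[1*(9)*conj(1) + 3*(1)*conj(1) + 4*(0)*conj(exp(2*I*pi/3)) + 4*(0)*conj(exp(-2*I*pi/3))]
      = (1/12)[(9) + (3) + (0) + (0)] = 12/12 = 1
  <chi_4*chi_4, chi_3> = (1/12)[1*(9)*conj(1) + 3*(1)*conj(1) + 4*(0)*conj(exp(-2*I*pi/3)) + 4*(0)*conj(exp(2*I*pi/3))]
      = (1/12)[(9) + (3) + (0) + (0)] = 12/12 = 1
  <chi_4*chi_4, chi_4> = (1/12)[1*(9)*conj(3) + 3*(1)*conj(-1) + 4*(0)*conj(0) + 4*(0)*conj(0)]
      = (1/12)[(27) + (-3) + (0) + (0)] = 24/12 = 2
(Exp terms are combined using exp(i*s)*conj(exp(i*t)) = exp(i*(s-t)), and sums of them are collapsed using the identity that for every m > 1 the m distinct m-th roots of unity sum to 0, e.g. 1 + exp(2*I*pi/3) + exp(-2*I*pi/3) = 0.)
Hence the multiplicities are chi_1: 1, chi_2: 1, chi_3: 1, chi_4: 2. Dimension check: dim(chi_4)*dim(chi_4) = 3*3 = 9 and sum (mult * dim) = 1*1 + 1*1 + 1*1 + 2*3 = 9.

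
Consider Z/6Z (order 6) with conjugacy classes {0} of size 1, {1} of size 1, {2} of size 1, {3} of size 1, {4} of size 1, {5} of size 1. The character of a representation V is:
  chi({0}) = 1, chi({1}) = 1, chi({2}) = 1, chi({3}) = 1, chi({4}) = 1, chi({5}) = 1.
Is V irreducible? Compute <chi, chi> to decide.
Irreducible: <chi, chi> = 1.

Details: <chi, chi> = (1/|G|) sum_C |C| * |chi(C)|^2 = (1/6)[1*|1|^2 + 1*|1|^2 + 1*|1|^2 + 1*|1|^2 + 1*|1|^2 + 1*|1|^2]
  = (1/6)[(1) + (1) + (1) + (1) + (1) + (1)] = 6/6 = 1.
(Exp terms are combined using exp(i*s)*conj(exp(i*t)) = exp(i*(s-t)), and sums of them are collapsed using the identity that for every m > 1 the m distinct m-th roots of unity sum to 0, e.g. 1 + exp(2*I*pi/3) + exp(-2*I*pi/3) = 0.)
A character is irreducible iff <chi, chi> = 1, so this representation is irreducible.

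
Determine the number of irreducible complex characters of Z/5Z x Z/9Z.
45

Details: The number of irreducible complex representations of a finite group equals its number of conjugacy classes. Z/5Z x Z/9Z is abelian of order 45, so every element is its own conjugacy class: 45 classes, so Z/5Z x Z/9Z (order 45) has exactly 45 irreducible complex representations.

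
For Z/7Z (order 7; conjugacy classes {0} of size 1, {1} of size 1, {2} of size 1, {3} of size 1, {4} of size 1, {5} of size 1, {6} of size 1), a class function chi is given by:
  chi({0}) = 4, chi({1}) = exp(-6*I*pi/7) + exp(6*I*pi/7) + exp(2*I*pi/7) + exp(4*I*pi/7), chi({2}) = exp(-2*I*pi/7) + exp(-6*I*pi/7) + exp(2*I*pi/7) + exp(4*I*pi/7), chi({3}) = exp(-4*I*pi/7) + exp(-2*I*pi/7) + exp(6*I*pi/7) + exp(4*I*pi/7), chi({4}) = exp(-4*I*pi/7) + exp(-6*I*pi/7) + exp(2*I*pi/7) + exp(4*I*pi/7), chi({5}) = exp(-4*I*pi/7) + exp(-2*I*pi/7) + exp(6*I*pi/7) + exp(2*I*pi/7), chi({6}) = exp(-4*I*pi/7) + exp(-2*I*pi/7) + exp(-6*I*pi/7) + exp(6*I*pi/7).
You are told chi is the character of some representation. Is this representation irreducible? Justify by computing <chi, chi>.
Not irreducible (reducible): <chi, chi> = 4 > 1.

Reasoning: <chi, chi> = (1/|G|) sum_C |C| * |chi(C)|^2 = (1/7)[1*|4|^2 + 1*|exp(-6*I*pi/7) + exp(6*I*pi/7) + exp(2*I*pi/7) + exp(4*I*pi/7)|^2 + 1*|exp(-2*I*pi/7) + exp(-6*I*pi/7) + exp(2*I*pi/7) + exp(4*I*pi/7)|^2 + 1*|exp(-4*I*pi/7) + exp(-2*I*pi/7) + exp(6*I*pi/7) + exp(4*I*pi/7)|^2 + 1*|exp(-4*I*pi/7) + exp(-6*I*pi/7) + exp(2*I*pi/7) + exp(4*I*pi/7)|^2 + 1*|exp(-4*I*pi/7) + exp(-2*I*pi/7) + exp(6*I*pi/7) + exp(2*I*pi/7)|^2 + 1*|exp(-4*I*pi/7) + exp(-2*I*pi/7) + exp(-6*I*pi/7) + exp(6*I*pi/7)|^2]
  = (1/7)[(16) + (4 + 3*exp(-2*I*pi/7) + 2*exp(-4*I*pi/7) + exp(-6*I*pi/7) + exp(6*I*pi/7) + 2*exp(4*I*pi/7) + 3*exp(2*I*pi/7)) + (4 + 3*exp(-4*I*pi/7) + 2*exp(-6*I*pi/7) + exp(-2*I*pi/7) + exp(2*I*pi/7) + 2*exp(6*I*pi/7) + 3*exp(4*I*pi/7)) + (4 + 2*exp(-2*I*pi/7) + 3*exp(-6*I*pi/7) + exp(-4*I*pi/7) + exp(4*I*pi/7) + 3*exp(6*I*pi/7) + 2*exp(2*I*pi/7)) + (4 + 2*exp(-2*I*pi/7) + 3*exp(-6*I*pi/7) + exp(-4*I*pi/7) + exp(4*I*pi/7) + 3*exp(6*I*pi/7) + 2*exp(2*I*pi/7)) + (4 + 3*exp(-4*I*pi/7) + 2*exp(-6*I*pi/7) + exp(-2*I*pi/7) + exp(2*I*pi/7) + 2*exp(6*I*pi/7) + 3*exp(4*I*pi/7)) + (4 + 3*exp(-2*I*pi/7) + 2*exp(-4*I*pi/7) + exp(-6*I*pi/7) + exp(6*I*pi/7) + 2*exp(4*I*pi/7) + 3*exp(2*I*pi/7))] = 28/7 = 4.
(Exp terms are combined using exp(i*s)*conj(exp(i*t)) = exp(i*(s-t)), and sums of them are collapsed using the identity that for every m > 1 the m distinct m-th roots of unity sum to 0, e.g. 1 + exp(2*I*pi/3) + exp(-2*I*pi/3) = 0.)
A character is irreducible iff <chi, chi> = 1, so this representation is reducible.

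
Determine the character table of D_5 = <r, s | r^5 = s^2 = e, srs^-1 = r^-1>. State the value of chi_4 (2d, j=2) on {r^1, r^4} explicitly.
Conjugacy classes: {e} of size 1, {r^1, r^4} of size 2, {r^2, r^3} of size 2, {s, sr, ..., sr^4} of size 5.
Character table:
  irrep \ class              {e} (size 1)  {r^1, r^4} (size 2)  {r^2, r^3} (size 2)  {s, sr, ..., sr^4} (size 5)
  chi_1 (triv)               1             1                    1                    1                          
  chi_2 (sign: r->1, s->-1)  1             1                    1                    -1                         
  chi_3 (2d, j=1)            2             -1/2 + sqrt(5)/2     -sqrt(5)/2 - 1/2     0                          
  chi_4 (2d, j=2)            2             -sqrt(5)/2 - 1/2     -1/2 + sqrt(5)/2     0                          

Spot check: chi_4 (2d, j=2) on {r^1, r^4} = -sqrt(5)/2 - 1/2.

Derivation: D_5 has order 2*5 = 10 with 4 conjugacy classes, hence 4 irreducibles. Sum of squared dims 1 + 1 + 4 + 4 = 10 = |G|. Linear characters come from the abelianisation; the 2-dimensional irreps have character r^k -> 2*cos(2*pi*j*k/5), reflections -> 0.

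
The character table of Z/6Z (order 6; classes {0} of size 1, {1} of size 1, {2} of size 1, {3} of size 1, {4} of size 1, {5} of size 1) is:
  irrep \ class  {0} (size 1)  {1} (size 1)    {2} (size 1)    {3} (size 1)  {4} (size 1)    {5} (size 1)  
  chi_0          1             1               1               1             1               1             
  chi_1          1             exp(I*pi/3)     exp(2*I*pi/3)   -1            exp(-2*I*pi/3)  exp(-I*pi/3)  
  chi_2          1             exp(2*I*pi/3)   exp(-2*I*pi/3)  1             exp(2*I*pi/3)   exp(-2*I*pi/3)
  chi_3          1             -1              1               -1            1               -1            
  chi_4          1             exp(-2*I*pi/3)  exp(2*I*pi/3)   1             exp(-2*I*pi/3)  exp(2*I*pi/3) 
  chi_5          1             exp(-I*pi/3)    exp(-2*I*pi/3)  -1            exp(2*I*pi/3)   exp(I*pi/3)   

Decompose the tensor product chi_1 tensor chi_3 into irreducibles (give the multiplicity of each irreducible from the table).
chi_1 tensor chi_3 = chi_4 (all other irreducibles have multiplicity 0).

Argument: The character of a tensor product is the pointwise product (chi_1 * chi_3)(C) = chi_1(C) * chi_3(C):
  {0}: (1)*(1), {1}: (exp(I*pi/3))*(-1), {2}: (exp(2*I*pi/3))*(1), {3}: (-1)*(-1), {4}: (exp(-2*I*pi/3))*(1), {5}: (exp(-I*pi/3))*(-1)
so (chi_1 * chi_3) takes values
  {0} -> 1, {1} -> -exp(I*pi/3), {2} -> exp(2*I*pi/3), {3} -> 1, {4} -> exp(-2*I*pi/3), {5} -> -exp(-I*pi/3).
Now take the inner product of this character with each irreducible chi from the table, <chi_1*chi_3, chi> = (1/6) sum_C |C| (chi_1*chi_3)(C) conj(chi(C)):
  <chi_1*chi_3, chi_0> = (1/6)[1*(1)*conj(1) + 1*(-exp(I*pi/3))*conj(1) + 1*(exp(2*I*pi/3))*conj(1) + 1*(1)*conj(1) + 1*(exp(-2*I*pi/3))*conj(1) + 1*(-exp(-I*pi/3))*conj(1)]
      = (1/6)[(1) + (-exp(I*pi/3)) + (exp(2*I*pi/3)) + (1) + (exp(-2*I*pi/3)) + (-exp(-I*pi/3))] = 0/6 = 0
  <chi_1*chi_3, chi_1> = (1/6)[1*(1)*conj(1) + 1*(-exp(I*pi/3))*conj(exp(I*pi/3)) + 1*(exp(2*I*pi/3))*conj(exp(2*I*pi/3)) + 1*(1)*conj(-1) + 1*(exp(-2*I*pi/3))*conj(exp(-2*I*pi/3)) + 1*(-exp(-I*pi/3))*conj(exp(-I*pi/3))]
      = (1/6)[(1) + (-1) + (1) + (-1) + (1) + (-1)] = 0/6 = 0
  <chi_1*chi_3, chi_2> = (1/6)[1*(1)*conj(1) + 1*(-exp(I*pi/3))*conj(exp(2*I*pi/3)) + 1*(exp(2*I*pi/3))*conj(exp(-2*I*pi/3)) + 1*(1)*conj(1) + 1*(exp(-2*I*pi/3))*conj(exp(2*I*pi/3)) + 1*(-exp(-I*pi/3))*conj(exp(-2*I*pi/3))]
      = (1/6)[(1) + (-exp(-I*pi/3)) + (exp(-2*I*pi/3)) + (1) + (exp(2*I*pi/3)) + (-exp(I*pi/3))] = 0/6 = 0
  <chi_1*chi_3, chi_3> = (1/6)[1*(1)*conj(1) + 1*(-exp(I*pi/3))*conj(-1) + 1*(exp(2*I*pi/3))*conj(1) + 1*(1)*conj(-1) + 1*(exp(-2*I*pi/3))*conj(1) + 1*(-exp(-I*pi/3))*conj(-1)]
      = (1/6)[(1) + (exp(I*pi/3)) + (exp(2*I*pi/3)) + (-1) + (exp(-2*I*pi/3)) + (exp(-I*pi/3))] = 0/6 = 0
  <chi_1*chi_3, chi_4> = (1/6)[1*(1)*conj(1) + 1*(-exp(I*pi/3))*conj(exp(-2*I*pi/3)) + 1*(exp(2*I*pi/3))*conj(exp(2*I*pi/3)) + 1*(1)*conj(1) + 1*(exp(-2*I*pi/3))*conj(exp(-2*I*pi/3)) + 1*(-exp(-I*pi/3))*conj(exp(2*I*pi/3))]
      = (1/6)[(1) + (1) + (1) + (1) + (1) + (1)] = 6/6 = 1
  <chi_1*chi_3, chi_5> = (1/6)[1*(1)*conj(1) + 1*(-exp(I*pi/3))*conj(exp(-I*pi/3)) + 1*(exp(2*I*pi/3))*conj(exp(-2*I*pi/3)) + 1*(1)*conj(-1) + 1*(exp(-2*I*pi/3))*conj(exp(2*I*pi/3)) + 1*(-exp(-I*pi/3))*conj(exp(I*pi/3))]
      = (1/6)[(1) + (-exp(2*I*pi/3)) + (exp(-2*I*pi/3)) + (-1) + (exp(2*I*pi/3)) + (-exp(-2*I*pi/3))] = 0/6 = 0
(Exp terms are combined using exp(i*s)*conj(exp(i*t)) = exp(i*(s-t)), and sums of them are collapsed using the identity that for every m > 1 the m distinct m-th roots of unity sum to 0, e.g. 1 + exp(2*I*pi/3) + exp(-2*I*pi/3) = 0.)
Hence the multiplicities are chi_4: 1. Dimension check: dim(chi_1)*dim(chi_3) = 1*1 = 1 and sum (mult * dim) = 1*1 = 1.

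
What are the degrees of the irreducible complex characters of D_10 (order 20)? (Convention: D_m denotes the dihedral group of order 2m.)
Dimensions: 1, 1, 1, 1, 2, 2, 2, 2

Solution. There are 8 irreducibles (= number of conjugacy classes). Their dimensions d_i satisfy sum d_i^2 = |G| = 20: 1 + 1 + 1 + 1 + 4 + 4 + 4 + 4 = 20.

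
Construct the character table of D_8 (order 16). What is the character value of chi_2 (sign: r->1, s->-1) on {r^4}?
Conjugacy classes: {e} of size 1, {r^4} of size 1, {r^1, r^7} of size 2, {r^2, r^6} of size 2, {r^3, r^5} of size 2, {s, sr^2, ...} of size 4, {sr, sr^3, ...} of size 4.
Character table:
  irrep \ class              {e} (size 1)  {r^4} (size 1)  {r^1, r^7} (size 2)  {r^2, r^6} (size 2)  {r^3, r^5} (size 2)  {s, sr^2, ...} (size 4)  {sr, sr^3, ...} (size 4)
  chi_1 (triv)               1             1               1                    1                    1                    1                        1                       
  chi_2 (sign: r->1, s->-1)  1             1               1                    1                    1                    -1                       -1                      
  chi_3 (r->-1, s->1)        1             1               -1                   1                    -1                   1                        -1                      
  chi_4 (r->-1, s->-1)       1             1               -1                   1                    -1                   -1                       1                       
  chi_5 (2d, j=1)            2             -2              sqrt(2)              0                    -sqrt(2)             0                        0                       
  chi_6 (2d, j=2)            2             2               0                    -2                   0                    0                        0                       
  chi_7 (2d, j=3)            2             -2              -sqrt(2)             0                    sqrt(2)              0                        0                       

Spot check: chi_2 (sign: r->1, s->-1) on {r^4} = 1.

Argument: D_8 has order 2*8 = 16 with 7 conjugacy classes, hence 7 irreducibles. Sum of squared dims 1 + 1 + 1 + 1 + 4 + 4 + 4 = 16 = |G|. Linear characters come from the abelianisation; the 2-dimensional irreps have character r^k -> 2*cos(2*pi*j*k/8), reflections -> 0.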